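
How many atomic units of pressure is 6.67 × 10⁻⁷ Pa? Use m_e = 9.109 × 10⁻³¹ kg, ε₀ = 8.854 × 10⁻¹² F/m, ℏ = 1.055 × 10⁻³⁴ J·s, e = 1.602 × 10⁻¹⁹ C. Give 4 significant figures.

atomic unit of pressure: P_au = E_h/a₀³ = m_e⁴e¹⁰/((4πε₀)⁵ℏ⁸) = 2.929 × 10¹³ Pa.
6.67 × 10⁻⁷ / 2.929 × 10¹³ = 2.277 × 10⁻²⁰

2.277 × 10⁻²⁰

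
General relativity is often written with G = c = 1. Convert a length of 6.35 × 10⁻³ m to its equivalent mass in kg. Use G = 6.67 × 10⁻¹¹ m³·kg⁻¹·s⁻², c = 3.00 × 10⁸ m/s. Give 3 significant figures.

8.57 × 10²⁴ kg

Length → mass via c²/G.
6.35 × 10⁻³ m × (c²/G) = 8.57 × 10²⁴ kg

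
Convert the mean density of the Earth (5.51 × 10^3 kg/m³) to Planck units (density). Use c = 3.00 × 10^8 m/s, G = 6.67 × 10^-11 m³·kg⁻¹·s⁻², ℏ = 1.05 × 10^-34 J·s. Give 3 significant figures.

1.06 × 10^-93

Planck density: ρ_P = c⁵/(ℏG²) = 5.20 × 10^96 kg/m³.
5.51 × 10^3 / 5.20 × 10^96 = 1.06 × 10^-93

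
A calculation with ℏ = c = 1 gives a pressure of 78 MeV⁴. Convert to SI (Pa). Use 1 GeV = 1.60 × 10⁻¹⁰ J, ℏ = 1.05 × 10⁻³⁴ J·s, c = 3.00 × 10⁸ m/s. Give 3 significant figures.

1.64 × 10²⁷ Pa

Pressure is [E]/[L]³ = [E]⁴/(ℏc)³.
1 GeV⁴ → 1/(ℏc)³ × (1 GeV in J)⁴ = 2.10 × 10³⁷ Pa.
Convert the energy scale: 78 MeV⁴ = 7.80 × 10⁻¹¹ GeV⁴.
Result: 7.80 × 10⁻¹¹ × 2.10 × 10³⁷ = 1.64 × 10²⁷ Pa.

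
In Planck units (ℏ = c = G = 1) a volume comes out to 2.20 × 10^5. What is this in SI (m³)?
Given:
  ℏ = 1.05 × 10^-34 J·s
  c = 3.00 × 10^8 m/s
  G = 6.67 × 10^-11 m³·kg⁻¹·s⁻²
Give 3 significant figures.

9.19 × 10^-100 m³

One Planck volume: V_P = (ℏG/c³)^(3/2) = 4.18 × 10^-105 m³.
2.20 × 10^5 × 4.18 × 10^-105 m³ = 9.19 × 10^-100 m³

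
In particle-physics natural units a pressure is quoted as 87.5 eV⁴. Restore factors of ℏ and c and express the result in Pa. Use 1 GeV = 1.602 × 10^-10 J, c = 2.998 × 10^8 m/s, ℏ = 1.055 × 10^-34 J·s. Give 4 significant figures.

1.821 × 10^3 Pa

Pressure is [E]/[L]³ = [E]⁴/(ℏc)³.
1 GeV⁴ → 1/(ℏc)³ × (1 GeV in J)⁴ = 2.082 × 10^37 Pa.
Convert the energy scale: 87.5 eV⁴ = 8.75 × 10^-35 GeV⁴.
Result: 8.75 × 10^-35 × 2.082 × 10^37 = 1.821 × 10^3 Pa.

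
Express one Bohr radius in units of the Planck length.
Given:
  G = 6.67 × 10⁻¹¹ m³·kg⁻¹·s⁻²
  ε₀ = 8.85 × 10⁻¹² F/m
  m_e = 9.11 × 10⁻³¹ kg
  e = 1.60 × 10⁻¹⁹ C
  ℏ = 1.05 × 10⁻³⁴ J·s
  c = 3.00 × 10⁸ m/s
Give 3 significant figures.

Bohr radius: a₀ = 4πε₀ℏ²/(m_e e²) = 5.26 × 10⁻¹¹ m
Planck length: ℓ_P = √(ℏG/c³) = 1.61 × 10⁻³⁵ m
ratio = 5.26 × 10⁻¹¹ / 1.61 × 10⁻³⁵ = 3.26 × 10²⁴

3.26 × 10²⁴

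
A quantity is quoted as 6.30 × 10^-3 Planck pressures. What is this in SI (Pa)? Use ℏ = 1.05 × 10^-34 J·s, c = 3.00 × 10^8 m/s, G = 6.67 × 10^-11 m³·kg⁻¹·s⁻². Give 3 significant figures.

2.95 × 10^111 Pa

One Planck pressure: p_P = c⁷/(ℏG²) = 4.68 × 10^113 Pa.
6.30 × 10^-3 × 4.68 × 10^113 Pa = 2.95 × 10^111 Pa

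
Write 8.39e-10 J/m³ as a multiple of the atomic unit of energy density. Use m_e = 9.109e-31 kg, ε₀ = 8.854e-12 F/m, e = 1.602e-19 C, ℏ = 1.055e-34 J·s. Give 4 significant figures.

2.864e-23

atomic unit of energy density: u_au = E_h/a₀³ = m_e⁴e¹⁰/((4πε₀)⁵ℏ⁸) = 2.929e13 J/m³.
8.39e-10 / 2.929e13 = 2.864e-23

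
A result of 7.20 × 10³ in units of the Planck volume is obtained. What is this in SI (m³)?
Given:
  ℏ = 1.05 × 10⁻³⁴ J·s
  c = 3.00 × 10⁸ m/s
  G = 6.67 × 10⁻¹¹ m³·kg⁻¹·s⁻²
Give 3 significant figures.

One Planck volume: V_P = (ℏG/c³)^(3/2) = 4.18 × 10⁻¹⁰⁵ m³.
7.20 × 10³ × 4.18 × 10⁻¹⁰⁵ m³ = 3.01 × 10⁻¹⁰¹ m³

3.01 × 10⁻¹⁰¹ m³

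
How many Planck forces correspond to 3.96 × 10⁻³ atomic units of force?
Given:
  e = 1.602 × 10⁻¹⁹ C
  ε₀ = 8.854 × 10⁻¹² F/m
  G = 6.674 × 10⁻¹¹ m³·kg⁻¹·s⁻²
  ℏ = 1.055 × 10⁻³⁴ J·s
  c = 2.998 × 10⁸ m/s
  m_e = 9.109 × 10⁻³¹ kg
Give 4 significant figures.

2.689 × 10⁻⁵⁴

atomic unit of force: F_au = E_h/a₀ = m_e²e⁶/((4πε₀)³ℏ⁴) = 8.220 × 10⁻⁸ N
Planck force: F_P = c⁴/G = 1.210 × 10⁴⁴ N
3.96 × 10⁻³ × 8.220 × 10⁻⁸ / 1.210 × 10⁴⁴ = 2.689 × 10⁻⁵⁴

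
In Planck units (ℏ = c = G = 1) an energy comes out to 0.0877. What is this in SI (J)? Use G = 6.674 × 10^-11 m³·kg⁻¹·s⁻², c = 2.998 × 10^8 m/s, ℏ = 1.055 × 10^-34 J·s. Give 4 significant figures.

1.716 × 10^8 J

One Planck energy: E_P = √(ℏc⁵/G) = 1.957 × 10^9 J.
0.0877 × 1.957 × 10^9 J = 1.716 × 10^8 J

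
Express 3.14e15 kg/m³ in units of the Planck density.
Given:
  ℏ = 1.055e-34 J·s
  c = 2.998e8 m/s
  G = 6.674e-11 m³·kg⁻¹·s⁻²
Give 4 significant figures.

Planck density: ρ_P = c⁵/(ℏG²) = 5.154e96 kg/m³.
3.14e15 / 5.154e96 = 6.093e-82

6.093e-82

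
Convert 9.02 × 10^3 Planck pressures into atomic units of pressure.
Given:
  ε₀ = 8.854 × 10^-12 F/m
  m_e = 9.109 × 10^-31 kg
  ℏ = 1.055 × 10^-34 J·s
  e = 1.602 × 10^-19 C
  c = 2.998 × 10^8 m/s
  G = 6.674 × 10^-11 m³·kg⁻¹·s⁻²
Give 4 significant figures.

Planck pressure: p_P = c⁷/(ℏG²) = 4.632 × 10^113 Pa
atomic unit of pressure: P_au = E_h/a₀³ = m_e⁴e¹⁰/((4πε₀)⁵ℏ⁸) = 2.929 × 10^13 Pa
9.02 × 10^3 × 4.632 × 10^113 / 2.929 × 10^13 = 1.426 × 10^104

1.426 × 10^104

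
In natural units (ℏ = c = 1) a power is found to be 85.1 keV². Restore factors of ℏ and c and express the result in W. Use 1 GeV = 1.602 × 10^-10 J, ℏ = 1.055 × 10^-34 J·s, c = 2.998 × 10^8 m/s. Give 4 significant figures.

2.070 × 10^4 W

Power is [E]/[T] = [E]²/ℏ.
1 GeV² → 1/ℏ × (1 GeV in J)² = 2.433 × 10^14 W.
Convert the energy scale: 85.1 keV² = 8.51 × 10^-11 GeV².
Result: 8.51 × 10^-11 × 2.433 × 10^14 = 2.070 × 10^4 W.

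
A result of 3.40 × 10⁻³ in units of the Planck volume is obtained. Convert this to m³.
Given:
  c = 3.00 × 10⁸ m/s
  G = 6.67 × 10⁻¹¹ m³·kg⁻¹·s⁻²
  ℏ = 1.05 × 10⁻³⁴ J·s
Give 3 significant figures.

1.42 × 10⁻¹⁰⁷ m³

One Planck volume: V_P = (ℏG/c³)^(3/2) = 4.18 × 10⁻¹⁰⁵ m³.
3.40 × 10⁻³ × 4.18 × 10⁻¹⁰⁵ m³ = 1.42 × 10⁻¹⁰⁷ m³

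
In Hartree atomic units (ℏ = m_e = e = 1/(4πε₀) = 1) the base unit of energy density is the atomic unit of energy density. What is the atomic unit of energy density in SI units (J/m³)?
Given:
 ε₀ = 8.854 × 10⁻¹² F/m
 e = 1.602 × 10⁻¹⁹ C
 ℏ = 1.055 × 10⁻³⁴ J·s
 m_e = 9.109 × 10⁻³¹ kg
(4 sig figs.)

2.929 × 10¹³ J/m³

u_au = E_h/a₀³ = m_e⁴e¹⁰/((4πε₀)⁵ℏ⁸)
E_h = 4.354 × 10⁻¹⁸ J
a₀ = 5.297 × 10⁻¹¹ m
E_h/a₀³ = 2.929 × 10¹³ J/m³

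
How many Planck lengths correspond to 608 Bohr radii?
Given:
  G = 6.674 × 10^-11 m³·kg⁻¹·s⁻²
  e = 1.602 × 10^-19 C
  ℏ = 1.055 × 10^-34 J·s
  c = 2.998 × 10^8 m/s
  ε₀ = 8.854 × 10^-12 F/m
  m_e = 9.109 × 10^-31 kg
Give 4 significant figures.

Bohr radius: a₀ = 4πε₀ℏ²/(m_e e²) = 5.297 × 10^-11 m
Planck length: ℓ_P = √(ℏG/c³) = 1.616 × 10^-35 m
608 × 5.297 × 10^-11 / 1.616 × 10^-35 = 1.992 × 10^27

1.992 × 10^27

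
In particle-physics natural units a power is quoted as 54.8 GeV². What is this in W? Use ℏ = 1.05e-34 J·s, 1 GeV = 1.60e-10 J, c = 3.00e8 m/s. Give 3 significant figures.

Power is [E]/[T] = [E]²/ℏ.
1 GeV² → 1/ℏ × (1 GeV in J)² = 2.44e14 W.
Result: 54.8 × 2.44e14 = 1.34e16 W.

1.34e16 W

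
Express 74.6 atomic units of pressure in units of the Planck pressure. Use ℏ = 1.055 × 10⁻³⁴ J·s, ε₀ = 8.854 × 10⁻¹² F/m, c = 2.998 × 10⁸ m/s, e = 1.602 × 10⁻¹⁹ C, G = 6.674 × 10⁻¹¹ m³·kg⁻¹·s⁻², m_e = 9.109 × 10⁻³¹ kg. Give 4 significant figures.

4.717 × 10⁻⁹⁹

atomic unit of pressure: P_au = E_h/a₀³ = m_e⁴e¹⁰/((4πε₀)⁵ℏ⁸) = 2.929 × 10¹³ Pa
Planck pressure: p_P = c⁷/(ℏG²) = 4.632 × 10¹¹³ Pa
74.6 × 2.929 × 10¹³ / 4.632 × 10¹¹³ = 4.717 × 10⁻⁹⁹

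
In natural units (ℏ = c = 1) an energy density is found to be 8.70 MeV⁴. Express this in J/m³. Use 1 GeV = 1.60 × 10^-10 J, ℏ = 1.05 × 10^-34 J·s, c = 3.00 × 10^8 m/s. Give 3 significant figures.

1.82 × 10^26 J/m³

[E]/[L]³ = [E]⁴/(ℏc)³; restore (ℏc)⁻³.
1 GeV⁴ → 1/(ℏc)³ × (1 GeV in J)⁴ = 2.10 × 10^37 J/m³.
Convert the energy scale: 8.70 MeV⁴ = 8.70 × 10^-12 GeV⁴.
Result: 8.70 × 10^-12 × 2.10 × 10^37 = 1.82 × 10^26 J/m³.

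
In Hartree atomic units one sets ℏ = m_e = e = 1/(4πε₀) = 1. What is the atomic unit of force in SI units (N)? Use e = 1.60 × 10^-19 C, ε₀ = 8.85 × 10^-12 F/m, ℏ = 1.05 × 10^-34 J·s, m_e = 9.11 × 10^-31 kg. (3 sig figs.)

8.33 × 10^-8 N

F_au = E_h/a₀ = m_e²e⁶/((4πε₀)³ℏ⁴)
E_h = 4.38 × 10^-18 J
a₀ = 5.26 × 10^-11 m
E_h/a₀ = 8.33 × 10^-8 N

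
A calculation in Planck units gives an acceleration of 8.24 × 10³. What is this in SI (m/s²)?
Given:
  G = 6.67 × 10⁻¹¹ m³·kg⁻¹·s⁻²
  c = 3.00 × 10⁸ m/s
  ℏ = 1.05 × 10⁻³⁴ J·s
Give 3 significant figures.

One Planck acceleration: a_P = √(c⁷/(ℏG)) = 5.59 × 10⁵¹ m/s².
8.24 × 10³ × 5.59 × 10⁵¹ m/s² = 4.60 × 10⁵⁵ m/s²

4.60 × 10⁵⁵ m/s²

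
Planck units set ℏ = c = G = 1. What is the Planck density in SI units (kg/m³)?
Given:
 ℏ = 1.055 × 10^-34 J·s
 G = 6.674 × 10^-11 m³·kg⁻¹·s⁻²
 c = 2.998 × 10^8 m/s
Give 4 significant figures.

5.154 × 10^96 kg/m³

Dimensional analysis gives ρ_P = c⁵/(ℏG²).
  = 2.422 × 10^42 / 4.699 × 10^-55
  = 5.154 × 10^96 kg/m³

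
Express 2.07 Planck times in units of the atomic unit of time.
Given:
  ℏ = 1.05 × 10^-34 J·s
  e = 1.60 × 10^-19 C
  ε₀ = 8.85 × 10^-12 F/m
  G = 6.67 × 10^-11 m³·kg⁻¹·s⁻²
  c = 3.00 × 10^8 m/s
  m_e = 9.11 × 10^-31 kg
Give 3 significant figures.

4.63 × 10^-27

Planck time: t_P = √(ℏG/c⁵) = 5.37 × 10^-44 s
atomic unit of time: τ_au = (4πε₀)²ℏ³/(m_e e⁴) = 2.40 × 10^-17 s
2.07 × 5.37 × 10^-44 / 2.40 × 10^-17 = 4.63 × 10^-27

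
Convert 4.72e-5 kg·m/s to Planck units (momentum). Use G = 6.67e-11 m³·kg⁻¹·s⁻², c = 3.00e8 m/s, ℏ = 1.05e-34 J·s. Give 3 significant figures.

Planck momentum: p_P = √(ℏc³/G) = 6.52 kg·m/s.
4.72e-5 / 6.52 = 7.24e-6

7.24e-6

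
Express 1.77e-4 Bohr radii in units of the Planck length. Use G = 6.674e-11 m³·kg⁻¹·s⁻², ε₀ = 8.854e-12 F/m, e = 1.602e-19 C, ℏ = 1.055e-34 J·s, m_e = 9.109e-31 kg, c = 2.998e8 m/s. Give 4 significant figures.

5.800e20

Bohr radius: a₀ = 4πε₀ℏ²/(m_e e²) = 5.297e-11 m
Planck length: ℓ_P = √(ℏG/c³) = 1.616e-35 m
1.77e-4 × 5.297e-11 / 1.616e-35 = 5.800e20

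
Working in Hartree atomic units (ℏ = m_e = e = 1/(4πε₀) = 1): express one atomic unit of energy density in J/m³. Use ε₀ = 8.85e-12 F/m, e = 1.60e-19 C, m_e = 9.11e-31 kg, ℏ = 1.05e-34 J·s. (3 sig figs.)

3.01e13 J/m³

The unique combination of the constants set to 1 with dimensions of energy density is u_au = E_h/a₀³ = m_e⁴e¹⁰/((4πε₀)⁵ℏ⁸).
E_h = 4.38e-18 J
a₀ = 5.26e-11 m
E_h/a₀³ = 3.01e13 J/m³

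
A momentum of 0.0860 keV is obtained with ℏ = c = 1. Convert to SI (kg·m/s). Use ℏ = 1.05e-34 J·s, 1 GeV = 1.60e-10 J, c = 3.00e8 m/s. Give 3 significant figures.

Momentum is [E]/c; divide by c.
1 GeV → 1/c × (1 GeV in J) = 5.33e-19 kg·m/s.
Convert the energy scale: 0.0860 keV = 8.60e-8 GeV.
Result: 8.60e-8 × 5.33e-19 = 4.59e-26 kg·m/s.

4.59e-26 kg·m/s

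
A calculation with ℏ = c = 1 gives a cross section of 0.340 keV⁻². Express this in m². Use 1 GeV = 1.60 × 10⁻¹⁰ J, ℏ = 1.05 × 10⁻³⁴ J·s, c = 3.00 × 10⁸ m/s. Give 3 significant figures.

1.32 × 10⁻²⁰ m²

Area is [L]² = [E]⁻²·(ℏc)²; restore (ℏc)².
1 GeV⁻² → (ℏc)² × (1 GeV in J)⁻² = 3.88 × 10⁻³² m².
Convert the energy scale: 0.340 keV⁻² = 3.40 × 10¹¹ GeV⁻².
Result: 3.40 × 10¹¹ × 3.88 × 10⁻³² = 1.32 × 10⁻²⁰ m².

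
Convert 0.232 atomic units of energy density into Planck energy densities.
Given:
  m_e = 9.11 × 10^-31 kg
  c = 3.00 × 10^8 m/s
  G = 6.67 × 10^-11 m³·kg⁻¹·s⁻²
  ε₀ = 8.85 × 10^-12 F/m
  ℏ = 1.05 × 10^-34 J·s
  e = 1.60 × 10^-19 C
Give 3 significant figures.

1.49 × 10^-101

atomic unit of energy density: u_au = E_h/a₀³ = m_e⁴e¹⁰/((4πε₀)⁵ℏ⁸) = 3.01 × 10^13 J/m³
Planck energy density: u_P = c⁷/(ℏG²) = 4.68 × 10^113 J/m³
0.232 × 3.01 × 10^13 / 4.68 × 10^113 = 1.49 × 10^-101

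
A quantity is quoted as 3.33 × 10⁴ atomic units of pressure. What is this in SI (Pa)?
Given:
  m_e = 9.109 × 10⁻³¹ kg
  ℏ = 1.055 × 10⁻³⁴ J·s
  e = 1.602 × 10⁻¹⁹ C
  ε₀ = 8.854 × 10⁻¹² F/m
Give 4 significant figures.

One atomic unit of pressure: P_au = E_h/a₀³ = m_e⁴e¹⁰/((4πε₀)⁵ℏ⁸) = 2.929 × 10¹³ Pa.
3.33 × 10⁴ × 2.929 × 10¹³ Pa = 9.754 × 10¹⁷ Pa

9.754 × 10¹⁷ Pa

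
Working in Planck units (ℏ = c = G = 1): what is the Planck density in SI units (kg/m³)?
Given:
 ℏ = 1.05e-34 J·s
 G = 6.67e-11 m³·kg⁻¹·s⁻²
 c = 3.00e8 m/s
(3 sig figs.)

5.20e96 kg/m³

Dimensional analysis gives ρ_P = c⁵/(ℏG²).
  = 2.43e42 / 4.67e-55
  = 5.20e96 kg/m³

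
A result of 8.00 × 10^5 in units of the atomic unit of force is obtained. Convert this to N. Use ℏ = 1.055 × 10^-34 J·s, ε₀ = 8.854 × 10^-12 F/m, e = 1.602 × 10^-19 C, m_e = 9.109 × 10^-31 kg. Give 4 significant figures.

One atomic unit of force: F_au = E_h/a₀ = m_e²e⁶/((4πε₀)³ℏ⁴) = 8.220 × 10^-8 N.
8.00 × 10^5 × 8.220 × 10^-8 N = 0.06576 N

0.06576 N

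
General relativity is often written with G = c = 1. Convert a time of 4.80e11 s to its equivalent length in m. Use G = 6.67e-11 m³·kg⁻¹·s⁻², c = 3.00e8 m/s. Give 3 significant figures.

Time → length via c.
4.80e11 s × (c) = 1.44e20 m

1.44e20 m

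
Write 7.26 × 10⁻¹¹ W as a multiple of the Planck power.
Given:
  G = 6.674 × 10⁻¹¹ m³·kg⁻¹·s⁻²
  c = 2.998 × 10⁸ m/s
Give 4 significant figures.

2.001 × 10⁻⁶³

Planck power: P_P = c⁵/G = 3.629 × 10⁵² W.
7.26 × 10⁻¹¹ / 3.629 × 10⁵² = 2.001 × 10⁻⁶³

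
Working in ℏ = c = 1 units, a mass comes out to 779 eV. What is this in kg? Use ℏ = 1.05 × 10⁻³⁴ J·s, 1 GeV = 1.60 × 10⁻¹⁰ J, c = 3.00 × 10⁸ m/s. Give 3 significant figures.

Mass is [E]/c²; divide by c².
1 GeV → 1/c² × (1 GeV in J) = 1.78 × 10⁻²⁷ kg.
Convert the energy scale: 779 eV = 7.79 × 10⁻⁷ GeV.
Result: 7.79 × 10⁻⁷ × 1.78 × 10⁻²⁷ = 1.38 × 10⁻³³ kg.

1.38 × 10⁻³³ kg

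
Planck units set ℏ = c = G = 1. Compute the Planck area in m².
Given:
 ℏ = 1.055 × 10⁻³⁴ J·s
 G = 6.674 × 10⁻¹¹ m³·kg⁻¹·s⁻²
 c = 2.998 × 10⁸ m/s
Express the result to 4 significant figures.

2.613 × 10⁻⁷⁰ m²

From ℏ = c = G = 1 the area scale is A_P = ℏG/c³.
  = 7.041 × 10⁻⁴⁵ / 2.695 × 10²⁵
  = 2.613 × 10⁻⁷⁰ m²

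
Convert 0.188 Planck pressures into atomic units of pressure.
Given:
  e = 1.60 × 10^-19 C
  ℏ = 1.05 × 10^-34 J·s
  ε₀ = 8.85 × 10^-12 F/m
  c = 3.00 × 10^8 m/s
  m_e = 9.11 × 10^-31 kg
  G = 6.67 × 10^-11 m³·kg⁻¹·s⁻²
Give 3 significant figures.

2.92 × 10^99

Planck pressure: p_P = c⁷/(ℏG²) = 4.68 × 10^113 Pa
atomic unit of pressure: P_au = E_h/a₀³ = m_e⁴e¹⁰/((4πε₀)⁵ℏ⁸) = 3.01 × 10^13 Pa
0.188 × 4.68 × 10^113 / 3.01 × 10^13 = 2.92 × 10^99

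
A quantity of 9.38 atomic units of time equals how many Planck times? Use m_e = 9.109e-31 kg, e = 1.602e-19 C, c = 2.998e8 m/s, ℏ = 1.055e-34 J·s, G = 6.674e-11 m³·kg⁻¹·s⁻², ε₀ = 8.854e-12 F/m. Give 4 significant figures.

atomic unit of time: τ_au = (4πε₀)²ℏ³/(m_e e⁴) = 2.423e-17 s
Planck time: t_P = √(ℏG/c⁵) = 5.392e-44 s
9.38 × 2.423e-17 / 5.392e-44 = 4.215e27

4.215e27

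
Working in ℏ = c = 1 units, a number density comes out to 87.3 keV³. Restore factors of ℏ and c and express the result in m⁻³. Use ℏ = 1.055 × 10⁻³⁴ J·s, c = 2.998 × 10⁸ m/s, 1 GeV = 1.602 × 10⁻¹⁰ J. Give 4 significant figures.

Number density is [L]⁻³ = [E]³/(ℏc)³.
1 GeV³ → 1/(ℏc)³ × (1 GeV in J)³ = 1.299 × 10⁴⁷ m⁻³.
Convert the energy scale: 87.3 keV³ = 8.73 × 10⁻¹⁷ GeV³.
Result: 8.73 × 10⁻¹⁷ × 1.299 × 10⁴⁷ = 1.134 × 10³¹ m⁻³.

1.134 × 10³¹ m⁻³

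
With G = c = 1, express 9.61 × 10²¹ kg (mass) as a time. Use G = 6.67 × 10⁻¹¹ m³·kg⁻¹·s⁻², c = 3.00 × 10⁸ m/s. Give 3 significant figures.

Mass → time via G/c³.
9.61 × 10²¹ kg × (G/c³) = 2.37 × 10⁻¹⁴ s

2.37 × 10⁻¹⁴ s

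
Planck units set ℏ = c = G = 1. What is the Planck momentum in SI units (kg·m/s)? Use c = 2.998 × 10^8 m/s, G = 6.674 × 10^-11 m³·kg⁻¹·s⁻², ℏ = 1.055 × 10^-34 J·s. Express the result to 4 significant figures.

6.527 kg·m/s

The unique combination of the constants set to 1 with dimensions of momentum is p_P = √(ℏc³/G).
  = √(42.60)
  = 6.527 kg·m/s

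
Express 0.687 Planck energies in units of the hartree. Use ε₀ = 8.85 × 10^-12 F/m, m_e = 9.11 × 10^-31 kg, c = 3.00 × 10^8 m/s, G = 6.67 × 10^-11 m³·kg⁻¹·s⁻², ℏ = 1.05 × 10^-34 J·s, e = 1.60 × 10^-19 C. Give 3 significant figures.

3.07 × 10^26

Planck energy: E_P = √(ℏc⁵/G) = 1.96 × 10^9 J
hartree: E_h = m_e e⁴/(4πε₀ℏ)² = 4.38 × 10^-18 J
0.687 × 1.96 × 10^9 / 4.38 × 10^-18 = 3.07 × 10^26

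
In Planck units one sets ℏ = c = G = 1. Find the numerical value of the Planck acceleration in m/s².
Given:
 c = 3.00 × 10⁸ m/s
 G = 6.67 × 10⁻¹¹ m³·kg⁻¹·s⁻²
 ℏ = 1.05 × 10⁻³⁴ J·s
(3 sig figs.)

a_P = √(c⁷/(ℏG))
  = √(3.12 × 10¹⁰³)
  = 5.59 × 10⁵¹ m/s²

5.59 × 10⁵¹ m/s²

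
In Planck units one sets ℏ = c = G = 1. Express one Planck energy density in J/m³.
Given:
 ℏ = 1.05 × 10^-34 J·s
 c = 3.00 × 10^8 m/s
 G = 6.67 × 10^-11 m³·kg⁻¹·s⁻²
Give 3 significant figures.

4.68 × 10^113 J/m³

u_P = c⁷/(ℏG²)
  = 2.19 × 10^59 / 4.67 × 10^-55
  = 4.68 × 10^113 J/m³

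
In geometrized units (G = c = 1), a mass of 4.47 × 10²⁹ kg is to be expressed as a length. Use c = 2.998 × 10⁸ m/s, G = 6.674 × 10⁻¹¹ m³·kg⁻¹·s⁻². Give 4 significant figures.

331.9 m

In G = c = 1 units mass has dimensions of length; the conversion factor is G/c².
4.47 × 10²⁹ kg × (G/c²) = 331.9 m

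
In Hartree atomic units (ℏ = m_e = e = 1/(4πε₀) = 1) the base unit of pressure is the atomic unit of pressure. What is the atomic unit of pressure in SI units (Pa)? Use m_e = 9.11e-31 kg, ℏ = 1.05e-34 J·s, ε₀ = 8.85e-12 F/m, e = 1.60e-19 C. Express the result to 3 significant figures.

3.01e13 Pa

P_au = E_h/a₀³ = m_e⁴e¹⁰/((4πε₀)⁵ℏ⁸)
E_h = 4.38e-18 J
a₀ = 5.26e-11 m
E_h/a₀³ = 3.01e13 Pa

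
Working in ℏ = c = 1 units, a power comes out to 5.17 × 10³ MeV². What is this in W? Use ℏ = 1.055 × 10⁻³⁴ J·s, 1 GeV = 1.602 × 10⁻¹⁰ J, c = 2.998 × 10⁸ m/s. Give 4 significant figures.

1.258 × 10¹² W

Power is [E]/[T] = [E]²/ℏ.
1 GeV² → 1/ℏ × (1 GeV in J)² = 2.433 × 10¹⁴ W.
Convert the energy scale: 5.17 × 10³ MeV² = 5.17 × 10⁻³ GeV².
Result: 5.17 × 10⁻³ × 2.433 × 10¹⁴ = 1.258 × 10¹² W.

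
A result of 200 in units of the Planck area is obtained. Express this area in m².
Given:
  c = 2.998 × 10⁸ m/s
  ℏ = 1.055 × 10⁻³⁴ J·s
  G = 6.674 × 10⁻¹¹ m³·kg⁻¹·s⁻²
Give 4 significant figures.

One Planck area: A_P = ℏG/c³ = 2.613 × 10⁻⁷⁰ m².
200 × 2.613 × 10⁻⁷⁰ m² = 5.226 × 10⁻⁶⁸ m²

5.226 × 10⁻⁶⁸ m²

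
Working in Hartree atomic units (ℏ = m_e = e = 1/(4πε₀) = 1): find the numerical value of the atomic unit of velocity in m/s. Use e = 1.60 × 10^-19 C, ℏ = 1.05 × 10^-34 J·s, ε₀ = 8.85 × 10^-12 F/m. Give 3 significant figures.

From ℏ = m_e = e = 1/(4πε₀) = 1 the velocity scale is v_au = e²/(4πε₀ℏ).
  = 2.56 × 10^-38 / 1.17 × 10^-44
  = 2.19 × 10^6 m/s

2.19 × 10^6 m/s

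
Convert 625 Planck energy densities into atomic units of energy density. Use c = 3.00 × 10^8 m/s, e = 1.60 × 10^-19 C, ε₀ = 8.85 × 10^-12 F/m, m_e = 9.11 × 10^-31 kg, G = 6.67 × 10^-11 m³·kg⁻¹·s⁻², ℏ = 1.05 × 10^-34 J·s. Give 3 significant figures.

9.71 × 10^102

Planck energy density: u_P = c⁷/(ℏG²) = 4.68 × 10^113 J/m³
atomic unit of energy density: u_au = E_h/a₀³ = m_e⁴e¹⁰/((4πε₀)⁵ℏ⁸) = 3.01 × 10^13 J/m³
625 × 4.68 × 10^113 / 3.01 × 10^13 = 9.71 × 10^102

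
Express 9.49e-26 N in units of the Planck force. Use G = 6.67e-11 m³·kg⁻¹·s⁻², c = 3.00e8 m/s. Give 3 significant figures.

7.81e-70

Planck force: F_P = c⁴/G = 1.21e44 N.
9.49e-26 / 1.21e44 = 7.81e-70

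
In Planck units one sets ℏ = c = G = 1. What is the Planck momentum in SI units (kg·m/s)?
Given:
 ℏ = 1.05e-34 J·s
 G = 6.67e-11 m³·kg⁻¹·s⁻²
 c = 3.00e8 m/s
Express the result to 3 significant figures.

p_P = √(ℏc³/G)
  = √(42.5)
  = 6.52 kg·m/s

6.52 kg·m/s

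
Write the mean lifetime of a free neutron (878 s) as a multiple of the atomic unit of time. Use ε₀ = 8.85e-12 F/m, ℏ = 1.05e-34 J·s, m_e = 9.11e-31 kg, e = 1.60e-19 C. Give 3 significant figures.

atomic unit of time: τ_au = (4πε₀)²ℏ³/(m_e e⁴) = 2.40e-17 s.
878 / 2.40e-17 = 3.66e19

3.66e19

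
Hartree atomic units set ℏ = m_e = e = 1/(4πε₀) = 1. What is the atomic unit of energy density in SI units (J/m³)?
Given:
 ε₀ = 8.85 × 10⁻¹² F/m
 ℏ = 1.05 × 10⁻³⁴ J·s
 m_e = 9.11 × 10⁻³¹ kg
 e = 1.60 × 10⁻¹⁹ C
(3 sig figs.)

The unique combination of the constants set to 1 with dimensions of energy density is u_au = E_h/a₀³ = m_e⁴e¹⁰/((4πε₀)⁵ℏ⁸).
E_h = 4.38 × 10⁻¹⁸ J
a₀ = 5.26 × 10⁻¹¹ m
E_h/a₀³ = 3.01 × 10¹³ J/m³

3.01 × 10¹³ J/m³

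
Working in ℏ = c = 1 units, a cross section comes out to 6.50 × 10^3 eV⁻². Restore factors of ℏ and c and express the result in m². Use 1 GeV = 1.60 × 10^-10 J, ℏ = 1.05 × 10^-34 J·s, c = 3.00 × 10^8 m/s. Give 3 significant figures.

2.52 × 10^-10 m²

Area is [L]² = [E]⁻²·(ℏc)²; restore (ℏc)².
1 GeV⁻² → (ℏc)² × (1 GeV in J)⁻² = 3.88 × 10^-32 m².
Convert the energy scale: 6.50 × 10^3 eV⁻² = 6.50 × 10^21 GeV⁻².
Result: 6.50 × 10^21 × 3.88 × 10^-32 = 2.52 × 10^-10 m².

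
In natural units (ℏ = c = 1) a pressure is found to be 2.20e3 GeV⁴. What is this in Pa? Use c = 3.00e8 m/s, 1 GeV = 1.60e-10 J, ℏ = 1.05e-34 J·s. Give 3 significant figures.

4.61e40 Pa

Pressure is [E]/[L]³ = [E]⁴/(ℏc)³.
1 GeV⁴ → 1/(ℏc)³ × (1 GeV in J)⁴ = 2.10e37 Pa.
Result: 2.20e3 × 2.10e37 = 4.61e40 Pa.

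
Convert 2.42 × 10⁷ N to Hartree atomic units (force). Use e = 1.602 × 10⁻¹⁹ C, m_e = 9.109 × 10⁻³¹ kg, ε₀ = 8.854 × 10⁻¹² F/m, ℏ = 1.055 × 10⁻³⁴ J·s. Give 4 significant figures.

atomic unit of force: F_au = E_h/a₀ = m_e²e⁶/((4πε₀)³ℏ⁴) = 8.220 × 10⁻⁸ N.
2.42 × 10⁷ / 8.220 × 10⁻⁸ = 2.944 × 10¹⁴

2.944 × 10¹⁴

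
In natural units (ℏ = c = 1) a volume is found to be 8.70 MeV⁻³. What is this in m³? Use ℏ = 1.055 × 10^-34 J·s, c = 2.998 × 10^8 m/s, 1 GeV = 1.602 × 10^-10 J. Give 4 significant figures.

Volume is [L]³ = [E]⁻³·(ℏc)³.
1 GeV⁻³ → (ℏc)³ × (1 GeV in J)⁻³ = 7.696 × 10^-48 m³.
Convert the energy scale: 8.70 MeV⁻³ = 8.70 × 10^9 GeV⁻³.
Result: 8.70 × 10^9 × 7.696 × 10^-48 = 6.696 × 10^-38 m³.

6.696 × 10^-38 m³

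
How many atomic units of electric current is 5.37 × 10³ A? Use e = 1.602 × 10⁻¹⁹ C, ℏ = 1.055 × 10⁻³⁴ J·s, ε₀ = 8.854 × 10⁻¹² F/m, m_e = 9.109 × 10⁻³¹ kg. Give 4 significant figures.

8.122 × 10⁵

atomic unit of electric current: I_au = e E_h/ℏ = m_e e⁵/((4πε₀)²ℏ³) = 6.612 × 10⁻³ A.
5.37 × 10³ / 6.612 × 10⁻³ = 8.122 × 10⁵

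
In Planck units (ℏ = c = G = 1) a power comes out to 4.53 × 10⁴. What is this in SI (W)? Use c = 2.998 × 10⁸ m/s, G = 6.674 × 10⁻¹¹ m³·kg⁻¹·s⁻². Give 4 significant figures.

1.644 × 10⁵⁷ W

One Planck power: P_P = c⁵/G = 3.629 × 10⁵² W.
4.53 × 10⁴ × 3.629 × 10⁵² W = 1.644 × 10⁵⁷ W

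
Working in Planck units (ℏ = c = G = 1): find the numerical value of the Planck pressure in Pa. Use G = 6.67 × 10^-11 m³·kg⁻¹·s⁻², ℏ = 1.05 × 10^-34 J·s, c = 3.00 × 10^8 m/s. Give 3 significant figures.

4.68 × 10^113 Pa

The unique combination of the constants set to 1 with dimensions of pressure is p_P = c⁷/(ℏG²).
  = 2.19 × 10^59 / 4.67 × 10^-55
  = 4.68 × 10^113 Pa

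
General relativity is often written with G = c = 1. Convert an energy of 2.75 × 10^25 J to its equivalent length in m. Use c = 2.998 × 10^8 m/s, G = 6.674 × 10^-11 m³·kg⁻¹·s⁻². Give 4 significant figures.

Energy → length via G/c⁴.
2.75 × 10^25 J × (G/c⁴) = 2.272 × 10^-19 m

2.272 × 10^-19 m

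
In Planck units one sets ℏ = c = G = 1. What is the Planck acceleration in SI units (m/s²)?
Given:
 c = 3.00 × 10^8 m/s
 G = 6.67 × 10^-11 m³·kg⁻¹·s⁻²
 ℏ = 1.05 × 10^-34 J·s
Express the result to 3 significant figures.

a_P = √(c⁷/(ℏG))
  = √(3.12 × 10^103)
  = 5.59 × 10^51 m/s²

5.59 × 10^51 m/s²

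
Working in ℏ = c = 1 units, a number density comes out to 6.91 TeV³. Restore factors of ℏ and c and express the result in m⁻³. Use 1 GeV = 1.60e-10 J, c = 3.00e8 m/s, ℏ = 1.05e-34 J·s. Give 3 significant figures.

9.06e56 m⁻³

Number density is [L]⁻³ = [E]³/(ℏc)³.
1 GeV³ → 1/(ℏc)³ × (1 GeV in J)³ = 1.31e47 m⁻³.
Convert the energy scale: 6.91 TeV³ = 6.91e9 GeV³.
Result: 6.91e9 × 1.31e47 = 9.06e56 m⁻³.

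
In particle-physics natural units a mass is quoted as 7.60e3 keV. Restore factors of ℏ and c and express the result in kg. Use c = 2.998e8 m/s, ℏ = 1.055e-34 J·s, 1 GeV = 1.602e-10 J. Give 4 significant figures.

1.355e-29 kg

Mass is [E]/c²; divide by c².
1 GeV → 1/c² × (1 GeV in J) = 1.782e-27 kg.
Convert the energy scale: 7.60e3 keV = 7.60e-3 GeV.
Result: 7.60e-3 × 1.782e-27 = 1.355e-29 kg.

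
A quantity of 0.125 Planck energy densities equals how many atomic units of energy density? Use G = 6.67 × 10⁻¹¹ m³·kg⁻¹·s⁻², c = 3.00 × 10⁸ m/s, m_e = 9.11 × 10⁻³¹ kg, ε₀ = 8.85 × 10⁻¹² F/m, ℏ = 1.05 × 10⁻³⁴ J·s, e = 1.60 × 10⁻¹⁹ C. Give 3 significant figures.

Planck energy density: u_P = c⁷/(ℏG²) = 4.68 × 10¹¹³ J/m³
atomic unit of energy density: u_au = E_h/a₀³ = m_e⁴e¹⁰/((4πε₀)⁵ℏ⁸) = 3.01 × 10¹³ J/m³
0.125 × 4.68 × 10¹¹³ / 3.01 × 10¹³ = 1.94 × 10⁹⁹

1.94 × 10⁹⁹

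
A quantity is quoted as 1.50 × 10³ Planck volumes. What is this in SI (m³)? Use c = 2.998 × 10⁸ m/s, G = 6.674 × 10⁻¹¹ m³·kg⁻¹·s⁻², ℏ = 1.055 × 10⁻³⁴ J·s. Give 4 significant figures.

One Planck volume: V_P = (ℏG/c³)^(3/2) = 4.224 × 10⁻¹⁰⁵ m³.
1.50 × 10³ × 4.224 × 10⁻¹⁰⁵ m³ = 6.336 × 10⁻¹⁰² m³

6.336 × 10⁻¹⁰² m³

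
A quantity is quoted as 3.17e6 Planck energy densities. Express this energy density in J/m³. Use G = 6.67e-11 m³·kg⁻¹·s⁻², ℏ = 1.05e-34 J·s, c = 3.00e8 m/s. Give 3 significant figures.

1.48e120 J/m³

One Planck energy density: u_P = c⁷/(ℏG²) = 4.68e113 J/m³.
3.17e6 × 4.68e113 J/m³ = 1.48e120 J/m³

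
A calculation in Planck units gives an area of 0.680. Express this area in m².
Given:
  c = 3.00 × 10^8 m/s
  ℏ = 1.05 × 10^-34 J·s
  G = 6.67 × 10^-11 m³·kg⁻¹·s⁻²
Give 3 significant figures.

One Planck area: A_P = ℏG/c³ = 2.59 × 10^-70 m².
0.680 × 2.59 × 10^-70 m² = 1.76 × 10^-70 m²

1.76 × 10^-70 m²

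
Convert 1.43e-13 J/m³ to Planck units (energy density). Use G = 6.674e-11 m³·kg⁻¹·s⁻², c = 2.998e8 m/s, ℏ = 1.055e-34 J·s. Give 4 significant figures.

3.087e-127

Planck energy density: u_P = c⁷/(ℏG²) = 4.632e113 J/m³.
1.43e-13 / 4.632e113 = 3.087e-127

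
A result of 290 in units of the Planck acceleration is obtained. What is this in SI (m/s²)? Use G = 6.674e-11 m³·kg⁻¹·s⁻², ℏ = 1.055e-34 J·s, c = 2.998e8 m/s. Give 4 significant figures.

One Planck acceleration: a_P = √(c⁷/(ℏG)) = 5.560e51 m/s².
290 × 5.560e51 m/s² = 1.612e54 m/s²

1.612e54 m/s²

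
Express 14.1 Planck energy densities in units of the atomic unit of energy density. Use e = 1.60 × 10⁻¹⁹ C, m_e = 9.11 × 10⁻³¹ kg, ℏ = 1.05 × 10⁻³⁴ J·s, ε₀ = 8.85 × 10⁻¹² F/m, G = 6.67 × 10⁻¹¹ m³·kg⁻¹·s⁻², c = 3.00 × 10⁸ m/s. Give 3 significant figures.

Planck energy density: u_P = c⁷/(ℏG²) = 4.68 × 10¹¹³ J/m³
atomic unit of energy density: u_au = E_h/a₀³ = m_e⁴e¹⁰/((4πε₀)⁵ℏ⁸) = 3.01 × 10¹³ J/m³
14.1 × 4.68 × 10¹¹³ / 3.01 × 10¹³ = 2.19 × 10¹⁰¹

2.19 × 10¹⁰¹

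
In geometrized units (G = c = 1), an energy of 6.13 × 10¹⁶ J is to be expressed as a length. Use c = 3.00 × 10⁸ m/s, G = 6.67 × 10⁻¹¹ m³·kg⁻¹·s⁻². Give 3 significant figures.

5.05 × 10⁻²⁸ m

Energy → length via G/c⁴.
6.13 × 10¹⁶ J × (G/c⁴) = 5.05 × 10⁻²⁸ m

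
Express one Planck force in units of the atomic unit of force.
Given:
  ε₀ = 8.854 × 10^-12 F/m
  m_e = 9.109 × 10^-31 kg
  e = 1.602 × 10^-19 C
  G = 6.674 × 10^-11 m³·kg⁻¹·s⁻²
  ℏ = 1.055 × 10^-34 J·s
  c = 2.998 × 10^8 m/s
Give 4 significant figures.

1.473 × 10^51

Planck force: F_P = c⁴/G = 1.210 × 10^44 N
atomic unit of force: F_au = E_h/a₀ = m_e²e⁶/((4πε₀)³ℏ⁴) = 8.220 × 10^-8 N
ratio = 1.210 × 10^44 / 8.220 × 10^-8 = 1.473 × 10^51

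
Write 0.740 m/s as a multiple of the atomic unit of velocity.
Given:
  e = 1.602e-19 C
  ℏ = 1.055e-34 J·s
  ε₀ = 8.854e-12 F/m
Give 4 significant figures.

3.385e-7

atomic unit of velocity: v_au = e²/(4πε₀ℏ) = 2.186e6 m/s.
0.740 / 2.186e6 = 3.385e-7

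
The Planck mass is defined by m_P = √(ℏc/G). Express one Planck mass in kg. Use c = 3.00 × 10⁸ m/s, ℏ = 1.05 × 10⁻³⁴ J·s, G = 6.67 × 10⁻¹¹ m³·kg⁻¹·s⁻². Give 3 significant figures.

2.17 × 10⁻⁸ kg

m_P = √(ℏc/G)
  = √(4.72 × 10⁻¹⁶)
  = 2.17 × 10⁻⁸ kg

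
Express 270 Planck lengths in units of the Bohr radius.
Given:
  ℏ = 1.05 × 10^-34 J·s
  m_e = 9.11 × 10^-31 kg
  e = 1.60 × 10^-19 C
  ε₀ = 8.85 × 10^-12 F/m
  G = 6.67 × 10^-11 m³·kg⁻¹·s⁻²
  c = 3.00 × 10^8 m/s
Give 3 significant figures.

Planck length: ℓ_P = √(ℏG/c³) = 1.61 × 10^-35 m
Bohr radius: a₀ = 4πε₀ℏ²/(m_e e²) = 5.26 × 10^-11 m
270 × 1.61 × 10^-35 / 5.26 × 10^-11 = 8.27 × 10^-23

8.27 × 10^-23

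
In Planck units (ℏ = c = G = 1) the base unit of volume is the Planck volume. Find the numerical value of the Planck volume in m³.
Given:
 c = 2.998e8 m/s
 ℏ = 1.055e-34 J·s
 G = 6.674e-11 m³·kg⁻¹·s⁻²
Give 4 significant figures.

V_P = (ℏG/c³)^(3/2)
  = √(1.784e-209)
  = 4.224e-105 m³

4.224e-105 m³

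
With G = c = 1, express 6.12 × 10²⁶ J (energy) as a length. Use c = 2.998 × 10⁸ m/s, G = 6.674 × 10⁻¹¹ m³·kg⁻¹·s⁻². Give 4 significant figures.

Energy → length via G/c⁴.
6.12 × 10²⁶ J × (G/c⁴) = 5.056 × 10⁻¹⁸ m

5.056 × 10⁻¹⁸ m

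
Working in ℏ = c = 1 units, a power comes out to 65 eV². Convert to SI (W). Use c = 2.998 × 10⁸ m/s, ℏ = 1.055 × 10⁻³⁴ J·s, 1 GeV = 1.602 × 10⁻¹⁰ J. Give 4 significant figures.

0.01581 W

Power is [E]/[T] = [E]²/ℏ.
1 GeV² → 1/ℏ × (1 GeV in J)² = 2.433 × 10¹⁴ W.
Convert the energy scale: 65 eV² = 6.50 × 10⁻¹⁷ GeV².
Result: 6.50 × 10⁻¹⁷ × 2.433 × 10¹⁴ = 0.01581 W.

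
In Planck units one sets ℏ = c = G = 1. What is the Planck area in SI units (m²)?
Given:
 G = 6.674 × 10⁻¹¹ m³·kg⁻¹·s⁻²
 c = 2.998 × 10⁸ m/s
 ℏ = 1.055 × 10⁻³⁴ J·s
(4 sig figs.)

2.613 × 10⁻⁷⁰ m²

A_P = ℏG/c³
  = 7.041 × 10⁻⁴⁵ / 2.695 × 10²⁵
  = 2.613 × 10⁻⁷⁰ m²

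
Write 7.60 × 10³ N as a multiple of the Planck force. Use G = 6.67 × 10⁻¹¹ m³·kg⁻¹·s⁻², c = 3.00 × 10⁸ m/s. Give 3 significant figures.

Planck force: F_P = c⁴/G = 1.21 × 10⁴⁴ N.
7.60 × 10³ / 1.21 × 10⁴⁴ = 6.26 × 10⁻⁴¹

6.26 × 10⁻⁴¹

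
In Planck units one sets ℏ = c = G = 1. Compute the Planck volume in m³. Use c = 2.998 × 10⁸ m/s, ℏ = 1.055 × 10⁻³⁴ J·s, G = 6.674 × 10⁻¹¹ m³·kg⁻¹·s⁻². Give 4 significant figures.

V_P = (ℏG/c³)^(3/2)
  = √(1.784 × 10⁻²⁰⁹)
  = 4.224 × 10⁻¹⁰⁵ m³

4.224 × 10⁻¹⁰⁵ m³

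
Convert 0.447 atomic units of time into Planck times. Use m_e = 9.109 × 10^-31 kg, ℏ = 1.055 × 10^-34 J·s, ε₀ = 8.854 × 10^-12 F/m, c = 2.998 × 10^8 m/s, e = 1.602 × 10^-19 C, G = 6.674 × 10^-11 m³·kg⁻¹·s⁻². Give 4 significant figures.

atomic unit of time: τ_au = (4πε₀)²ℏ³/(m_e e⁴) = 2.423 × 10^-17 s
Planck time: t_P = √(ℏG/c⁵) = 5.392 × 10^-44 s
0.447 × 2.423 × 10^-17 / 5.392 × 10^-44 = 2.009 × 10^26

2.009 × 10^26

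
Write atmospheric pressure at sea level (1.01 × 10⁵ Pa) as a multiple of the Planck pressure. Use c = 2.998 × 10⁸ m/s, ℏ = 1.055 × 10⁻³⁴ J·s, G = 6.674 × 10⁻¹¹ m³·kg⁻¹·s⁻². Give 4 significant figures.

2.180 × 10⁻¹⁰⁹

Planck pressure: p_P = c⁷/(ℏG²) = 4.632 × 10¹¹³ Pa.
1.01 × 10⁵ / 4.632 × 10¹¹³ = 2.180 × 10⁻¹⁰⁹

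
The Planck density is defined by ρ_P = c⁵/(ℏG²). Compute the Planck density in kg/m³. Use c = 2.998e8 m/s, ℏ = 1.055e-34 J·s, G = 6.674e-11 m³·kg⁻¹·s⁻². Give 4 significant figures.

5.154e96 kg/m³

ρ_P = c⁵/(ℏG²)
  = 2.422e42 / 4.699e-55
  = 5.154e96 kg/m³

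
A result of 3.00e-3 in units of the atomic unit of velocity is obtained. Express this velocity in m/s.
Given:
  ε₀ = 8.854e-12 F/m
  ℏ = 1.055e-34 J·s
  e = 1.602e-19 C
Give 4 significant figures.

6.559e3 m/s

One atomic unit of velocity: v_au = e²/(4πε₀ℏ) = 2.186e6 m/s.
3.00e-3 × 2.186e6 m/s = 6.559e3 m/s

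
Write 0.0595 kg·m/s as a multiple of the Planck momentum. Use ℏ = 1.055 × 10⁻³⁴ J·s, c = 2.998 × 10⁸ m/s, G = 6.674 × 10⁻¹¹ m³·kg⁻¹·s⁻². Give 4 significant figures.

9.117 × 10⁻³

Planck momentum: p_P = √(ℏc³/G) = 6.527 kg·m/s.
0.0595 / 6.527 = 9.117 × 10⁻³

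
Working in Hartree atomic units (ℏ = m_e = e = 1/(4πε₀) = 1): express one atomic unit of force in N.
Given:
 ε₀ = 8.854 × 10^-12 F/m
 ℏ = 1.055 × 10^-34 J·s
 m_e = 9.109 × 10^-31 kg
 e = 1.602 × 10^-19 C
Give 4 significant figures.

Dimensional analysis gives F_au = E_h/a₀ = m_e²e⁶/((4πε₀)³ℏ⁴).
E_h = 4.354 × 10^-18 J
a₀ = 5.297 × 10^-11 m
E_h/a₀ = 8.220 × 10^-8 N

8.220 × 10^-8 N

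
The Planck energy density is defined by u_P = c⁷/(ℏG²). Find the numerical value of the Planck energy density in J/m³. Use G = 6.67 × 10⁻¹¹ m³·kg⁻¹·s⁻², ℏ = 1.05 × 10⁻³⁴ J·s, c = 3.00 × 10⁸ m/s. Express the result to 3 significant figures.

u_P = c⁷/(ℏG²)
  = 2.19 × 10⁵⁹ / 4.67 × 10⁻⁵⁵
  = 4.68 × 10¹¹³ J/m³

4.68 × 10¹¹³ J/m³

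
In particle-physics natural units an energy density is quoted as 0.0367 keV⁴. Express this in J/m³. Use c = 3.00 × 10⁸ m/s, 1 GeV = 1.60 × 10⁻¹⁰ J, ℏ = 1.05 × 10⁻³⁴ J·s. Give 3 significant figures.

[E]/[L]³ = [E]⁴/(ℏc)³; restore (ℏc)⁻³.
1 GeV⁴ → 1/(ℏc)³ × (1 GeV in J)⁴ = 2.10 × 10³⁷ J/m³.
Convert the energy scale: 0.0367 keV⁴ = 3.67 × 10⁻²⁶ GeV⁴.
Result: 3.67 × 10⁻²⁶ × 2.10 × 10³⁷ = 7.70 × 10¹¹ J/m³.

7.70 × 10¹¹ J/m³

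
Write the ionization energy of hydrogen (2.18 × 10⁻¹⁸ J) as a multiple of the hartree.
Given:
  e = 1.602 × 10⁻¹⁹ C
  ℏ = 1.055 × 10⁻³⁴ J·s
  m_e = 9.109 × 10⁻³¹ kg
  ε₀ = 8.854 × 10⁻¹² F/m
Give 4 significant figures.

hartree: E_h = m_e e⁴/(4πε₀ℏ)² = 4.354 × 10⁻¹⁸ J.
2.18 × 10⁻¹⁸ / 4.354 × 10⁻¹⁸ = 0.5007

0.5007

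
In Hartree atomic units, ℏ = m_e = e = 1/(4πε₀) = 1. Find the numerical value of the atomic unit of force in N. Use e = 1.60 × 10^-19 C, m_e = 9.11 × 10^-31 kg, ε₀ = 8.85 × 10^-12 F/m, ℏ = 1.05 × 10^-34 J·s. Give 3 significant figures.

8.33 × 10^-8 N

From ℏ = m_e = e = 1/(4πε₀) = 1 the force scale is F_au = E_h/a₀ = m_e²e⁶/((4πε₀)³ℏ⁴).
E_h = 4.38 × 10^-18 J
a₀ = 5.26 × 10^-11 m
E_h/a₀ = 8.33 × 10^-8 N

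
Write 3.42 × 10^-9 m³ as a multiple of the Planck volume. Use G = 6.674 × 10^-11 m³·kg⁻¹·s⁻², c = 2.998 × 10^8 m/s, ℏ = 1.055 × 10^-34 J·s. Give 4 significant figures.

8.097 × 10^95

Planck volume: V_P = (ℏG/c³)^(3/2) = 4.224 × 10^-105 m³.
3.42 × 10^-9 / 4.224 × 10^-105 = 8.097 × 10^95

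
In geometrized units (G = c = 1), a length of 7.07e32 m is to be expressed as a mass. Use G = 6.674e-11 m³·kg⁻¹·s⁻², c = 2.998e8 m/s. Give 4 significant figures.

Length → mass via c²/G.
7.07e32 m × (c²/G) = 9.521e59 kg

9.521e59 kg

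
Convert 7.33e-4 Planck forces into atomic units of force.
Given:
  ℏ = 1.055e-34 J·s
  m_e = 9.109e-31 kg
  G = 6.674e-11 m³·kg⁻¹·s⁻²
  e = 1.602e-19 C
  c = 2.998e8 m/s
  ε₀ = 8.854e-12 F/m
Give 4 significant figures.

1.079e48

Planck force: F_P = c⁴/G = 1.210e44 N
atomic unit of force: F_au = E_h/a₀ = m_e²e⁶/((4πε₀)³ℏ⁴) = 8.220e-8 N
7.33e-4 × 1.210e44 / 8.220e-8 = 1.079e48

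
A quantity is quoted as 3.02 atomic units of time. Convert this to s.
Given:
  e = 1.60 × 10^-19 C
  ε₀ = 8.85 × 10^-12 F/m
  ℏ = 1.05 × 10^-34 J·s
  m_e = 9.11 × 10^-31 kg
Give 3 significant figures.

One atomic unit of time: τ_au = (4πε₀)²ℏ³/(m_e e⁴) = 2.40 × 10^-17 s.
3.02 × 2.40 × 10^-17 s = 7.24 × 10^-17 s

7.24 × 10^-17 s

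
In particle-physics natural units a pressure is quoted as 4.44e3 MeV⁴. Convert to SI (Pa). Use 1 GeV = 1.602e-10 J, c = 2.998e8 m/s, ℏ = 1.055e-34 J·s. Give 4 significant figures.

Pressure is [E]/[L]³ = [E]⁴/(ℏc)³.
1 GeV⁴ → 1/(ℏc)³ × (1 GeV in J)⁴ = 2.082e37 Pa.
Convert the energy scale: 4.44e3 MeV⁴ = 4.44e-9 GeV⁴.
Result: 4.44e-9 × 2.082e37 = 9.242e28 Pa.

9.242e28 Pa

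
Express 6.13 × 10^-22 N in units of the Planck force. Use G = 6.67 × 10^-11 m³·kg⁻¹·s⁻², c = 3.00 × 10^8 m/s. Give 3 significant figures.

5.05 × 10^-66

Planck force: F_P = c⁴/G = 1.21 × 10^44 N.
6.13 × 10^-22 / 1.21 × 10^44 = 5.05 × 10^-66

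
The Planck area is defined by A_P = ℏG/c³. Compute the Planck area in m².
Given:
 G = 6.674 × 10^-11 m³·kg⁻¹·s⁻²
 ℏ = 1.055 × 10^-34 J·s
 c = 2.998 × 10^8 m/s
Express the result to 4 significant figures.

A_P = ℏG/c³
  = 7.041 × 10^-45 / 2.695 × 10^25
  = 2.613 × 10^-70 m²

2.613 × 10^-70 m²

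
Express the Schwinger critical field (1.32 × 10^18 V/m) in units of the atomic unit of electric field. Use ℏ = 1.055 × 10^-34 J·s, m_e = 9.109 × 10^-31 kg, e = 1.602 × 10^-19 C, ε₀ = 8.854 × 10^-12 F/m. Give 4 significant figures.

atomic unit of electric field: E_au = E_h/(e a₀) = m_e²e⁵/((4πε₀)³ℏ⁴) = 5.131 × 10^11 V/m.
1.32 × 10^18 / 5.131 × 10^11 = 2.573 × 10^6

2.573 × 10^6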